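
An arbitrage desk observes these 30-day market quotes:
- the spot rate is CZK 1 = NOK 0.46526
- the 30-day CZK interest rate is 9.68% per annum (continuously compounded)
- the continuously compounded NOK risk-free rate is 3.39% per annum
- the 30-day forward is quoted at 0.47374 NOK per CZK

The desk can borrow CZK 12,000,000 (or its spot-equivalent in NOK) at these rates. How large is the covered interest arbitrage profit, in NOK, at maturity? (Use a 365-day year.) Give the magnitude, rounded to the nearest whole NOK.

T = 30/365 years.
Route A — deposit CZK, sell forward: 12,000,000 × 1.007987899 × 0.47374 = NOK 5,730,290.25.
Route B — convert at spot, deposit NOK: 12,000,000 × 0.46526 × 1.002790187 = NOK 5,598,697.95.
The quoted forward overvalues CZK, so borrow NOK, buy CZK at spot, deposit the CZK at 9.68%, and sell the proceeds forward at 0.47374.
The gap between the two covered legs is NOK 131,592.

NOK 131,592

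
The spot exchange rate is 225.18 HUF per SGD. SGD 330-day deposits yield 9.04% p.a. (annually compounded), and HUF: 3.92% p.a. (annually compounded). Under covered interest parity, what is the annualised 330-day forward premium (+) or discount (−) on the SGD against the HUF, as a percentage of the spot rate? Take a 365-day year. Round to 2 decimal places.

T = 330/365 years.
No-arbitrage forward: 225.18 × 1.0353754 / 1.0813884 = 215.59861 HUF/SGD.
(F − S)/S ÷ T = (215.59861 − 225.18)/225.18/(330/365) = -0.047063 → -4.71%.

-4.71%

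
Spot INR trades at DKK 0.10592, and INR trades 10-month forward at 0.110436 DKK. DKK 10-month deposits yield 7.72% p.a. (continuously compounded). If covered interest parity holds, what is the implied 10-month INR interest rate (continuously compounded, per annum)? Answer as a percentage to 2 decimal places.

T = 10/12 years.
By CIP, F/S equals the DKK-to-INR growth ratio: 0.110436/0.10592 = 1.0426360.
DKK growth factor: e^(0.0772×10/12) = 1.0664478.
That pins the INR growth at 1.0228381.
Take logs: ln 1.0228381 / (10/12) = 0.027097, so 2.71%.

2.71%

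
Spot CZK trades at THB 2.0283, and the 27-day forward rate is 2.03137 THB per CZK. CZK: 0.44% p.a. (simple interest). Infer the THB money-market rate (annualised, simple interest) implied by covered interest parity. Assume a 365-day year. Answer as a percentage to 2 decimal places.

2.49%

T = 27/365 years.
CIP gives F = S · g_THB/g_CZK, so g_THB/g_CZK = 2.03137/2.0283 = 1.0015136.
The CZK side grows by 1 + 0.0044×27/365 = 1.0003255.
So the THB growth factor = 1.0018396.
r = (1.0018396 − 1)/(27/365) = 0.024869 → 2.49%.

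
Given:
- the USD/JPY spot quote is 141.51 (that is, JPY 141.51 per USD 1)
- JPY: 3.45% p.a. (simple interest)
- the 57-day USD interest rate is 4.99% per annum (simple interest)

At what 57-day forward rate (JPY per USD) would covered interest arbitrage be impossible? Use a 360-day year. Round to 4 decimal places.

141.1677

T = 57/360 years.
JPY growth factor: 1 + 0.0345×57/360 = 1.0054625.
USD growth factor: 1 + 0.0499×57/360 = 1.007900833.
Forward (JPY per USD) = 141.51 × 1.0054625 / 1.007900833 = 141.167656.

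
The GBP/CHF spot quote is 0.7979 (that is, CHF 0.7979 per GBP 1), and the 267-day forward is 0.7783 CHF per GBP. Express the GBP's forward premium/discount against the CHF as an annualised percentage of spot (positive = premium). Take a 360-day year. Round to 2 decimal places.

-3.31%

T = 267/360 years.
(F − S)/S = (0.7783 − 0.7979)/0.7979 = -0.0245645.
Annualise by dividing by T: -0.0245645 / (267/360) = -0.033121 → -3.31%.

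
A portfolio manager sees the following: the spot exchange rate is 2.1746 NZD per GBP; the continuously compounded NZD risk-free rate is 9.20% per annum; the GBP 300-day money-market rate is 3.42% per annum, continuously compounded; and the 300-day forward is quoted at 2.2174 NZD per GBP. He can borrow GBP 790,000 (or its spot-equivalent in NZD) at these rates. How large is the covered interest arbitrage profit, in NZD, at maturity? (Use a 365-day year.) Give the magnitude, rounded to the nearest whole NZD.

NZD 51,190

T = 300/365 years.
Keep in GBP, deliver into the forward: 790,000·1.028508391·2.2174 = NZD 1,801,685.46.
Swap to NZD now, deposit: 790,000·2.1746·1.078548805 = NZD 1,852,875.66.
The quoted forward undervalues GBP, so borrow GBP, convert to NZD at spot, deposit the NZD at 9.20%, and buy GBP forward at 2.2174 to cover the loan.
The gap between the two covered legs is NZD 51,190.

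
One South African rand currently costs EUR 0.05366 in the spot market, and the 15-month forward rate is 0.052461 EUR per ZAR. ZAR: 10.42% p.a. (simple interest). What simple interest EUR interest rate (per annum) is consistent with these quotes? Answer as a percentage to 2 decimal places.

8.40%

T = 15/12 years.
CIP gives F = S · g_EUR/g_ZAR, so g_EUR/g_ZAR = 0.052461/0.05366 = 0.9776556.
ZAR growth factor: 1 + 0.1042×15/12 = 1.130250.
Hence g_EUR = 1.1049952.
(1.1049952 − 1)/T = 0.083996, i.e. 8.40%.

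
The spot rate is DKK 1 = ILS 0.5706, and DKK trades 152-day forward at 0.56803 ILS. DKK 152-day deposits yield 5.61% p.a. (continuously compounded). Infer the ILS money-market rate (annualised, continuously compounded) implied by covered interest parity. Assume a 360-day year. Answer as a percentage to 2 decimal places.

4.54%

T = 152/360 years.
CIP gives F = S · g_ILS/g_DKK, so g_ILS/g_DKK = 0.56803/0.5706 = 0.9954960.
The DKK side grows by e^(0.0561×152/360) = 1.0239694.
That pins the ILS growth at 1.0193574.
r = ln(1.0193574)/(152/360) = 0.045408 → 4.54%.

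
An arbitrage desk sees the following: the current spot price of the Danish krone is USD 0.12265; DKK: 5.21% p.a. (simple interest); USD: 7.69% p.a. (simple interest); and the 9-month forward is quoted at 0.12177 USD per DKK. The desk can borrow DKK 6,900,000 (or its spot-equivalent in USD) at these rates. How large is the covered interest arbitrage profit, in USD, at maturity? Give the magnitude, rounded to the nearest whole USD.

T = 9/12 years.
Keep in DKK, deliver into the forward: 6,900,000·1.039075·0.12177 = USD 873,044.32.
Swap to USD now, deposit: 6,900,000·0.12265·1.057675 = USD 895,094.49.
The quoted forward undervalues DKK, so borrow DKK, convert to USD at spot, deposit the USD at 7.69%, and buy DKK forward at 0.12177 to cover the loan.
Arbitrage profit = |873,044.32 − 895,094.49| = USD 22,050.

USD 22,050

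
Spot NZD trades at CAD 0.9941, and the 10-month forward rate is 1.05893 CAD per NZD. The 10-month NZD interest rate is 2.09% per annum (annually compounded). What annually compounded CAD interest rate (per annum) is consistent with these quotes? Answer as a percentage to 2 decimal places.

10.13%

T = 10/12 years.
CIP gives F = S · g_CAD/g_NZD, so g_CAD/g_NZD = 1.05893/0.9941 = 1.0652148.
NZD growth factor: (1 + 0.0209)^(10/12) = 1.0173866.
So the CAD growth factor = 1.0837353.
r = 1.0837353^(12/10) − 1 = 0.101306 → 10.13%.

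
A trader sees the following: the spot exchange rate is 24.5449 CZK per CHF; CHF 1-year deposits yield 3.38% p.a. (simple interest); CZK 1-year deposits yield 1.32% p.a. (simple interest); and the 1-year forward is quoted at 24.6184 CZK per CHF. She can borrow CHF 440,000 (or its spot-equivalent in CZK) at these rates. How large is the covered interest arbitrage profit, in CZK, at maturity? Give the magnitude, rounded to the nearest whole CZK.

T = 1 year.
Route A — deposit CHF, sell forward: 440,000 × 1.033800 × 24.6184 = CZK 11,198,220.84.
Route B — convert at spot, deposit CZK: 440,000 × 24.5449 × 1.013200 = CZK 10,942,312.78.
The quoted forward overvalues CHF, so borrow CZK, buy CHF at spot, deposit the CHF at 3.38%, and sell the proceeds forward at 24.6184.
Profit = 11,198,220.84 − 10,942,312.78 = CZK 255,908.

CZK 255,908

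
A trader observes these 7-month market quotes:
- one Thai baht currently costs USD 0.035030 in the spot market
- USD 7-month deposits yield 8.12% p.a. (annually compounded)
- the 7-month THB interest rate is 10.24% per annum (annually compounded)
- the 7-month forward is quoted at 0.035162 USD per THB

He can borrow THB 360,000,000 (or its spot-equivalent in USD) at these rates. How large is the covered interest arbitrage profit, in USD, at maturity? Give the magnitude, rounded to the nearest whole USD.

T = 7/12 years.
Invest the THB and cover forward: 360,000,000 × 1.0585170781 × 0.035162 = USD 13,399,047.90.
Convert at spot and invest in USD: 360,000,000 × 0.035030 × 1.046594677 = USD 13,198,396.15.
The quoted forward overvalues THB, so borrow USD, buy THB at spot, deposit the THB at 10.24%, and sell the proceeds forward at 0.035162.
Arbitrage profit = |13,399,047.90 − 13,198,396.15| = USD 200,652.

USD 200,652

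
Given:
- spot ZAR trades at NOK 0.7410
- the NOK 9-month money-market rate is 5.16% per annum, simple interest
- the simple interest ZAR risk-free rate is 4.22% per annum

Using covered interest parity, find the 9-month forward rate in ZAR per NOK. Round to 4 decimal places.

T = 9/12 years.
NOK growth factor: 1 + 0.0516×9/12 = 1.038700.
Growth of 1 ZAR over T: 1 + 0.0422×9/12 = 1.031650.
So F = 0.741 × 1.038700 / 1.031650 = 0.7460638 (NOK/ZAR).
Quoted the other way: 1/0.7460638 = 1.3404 ZAR per NOK.

1.3404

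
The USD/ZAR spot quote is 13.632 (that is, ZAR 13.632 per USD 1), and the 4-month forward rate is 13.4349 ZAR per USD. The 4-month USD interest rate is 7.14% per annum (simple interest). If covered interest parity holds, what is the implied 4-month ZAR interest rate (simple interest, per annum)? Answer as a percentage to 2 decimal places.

T = 4/12 years.
CIP gives F = S · g_ZAR/g_USD, so g_ZAR/g_USD = 13.4349/13.632 = 0.9855414.
The USD side grows by 1 + 0.0714×4/12 = 1.023800.
That pins the ZAR growth at 1.0089973.
r = (1.0089973 − 1)/(4/12) = 0.026992 → 2.70%.

2.70%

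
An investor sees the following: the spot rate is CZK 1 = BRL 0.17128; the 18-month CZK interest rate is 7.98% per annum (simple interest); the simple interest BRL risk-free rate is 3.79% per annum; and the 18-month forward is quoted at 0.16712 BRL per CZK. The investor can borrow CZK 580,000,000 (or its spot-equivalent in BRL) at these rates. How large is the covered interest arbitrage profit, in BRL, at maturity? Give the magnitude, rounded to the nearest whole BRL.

BRL 3,542,058

T = 18/12 years.
Keep in CZK, deliver into the forward: 580,000,000·1.119700·0.16712 = BRL 108,532,073.12.
Swap to BRL now, deposit: 580,000,000·0.17128·1.056850 = BRL 104,990,015.44.
The quoted forward overvalues CZK, so borrow BRL, buy CZK at spot, deposit the CZK at 7.98%, and sell the proceeds forward at 0.16712.
The gap between the two covered legs is BRL 3,542,058.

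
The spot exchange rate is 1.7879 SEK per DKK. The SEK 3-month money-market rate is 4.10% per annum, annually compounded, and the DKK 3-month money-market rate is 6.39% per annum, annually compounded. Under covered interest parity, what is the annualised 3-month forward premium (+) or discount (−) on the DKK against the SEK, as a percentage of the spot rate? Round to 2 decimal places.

-2.17%

T = 3/12 years.
CIP forward (SEK per DKK) = 1.7879 × 1.0100961/1.0156059 = 1.7782004.
(F − S)/S ÷ T = (1.7782004 − 1.7879)/1.7879/(3/12) = -0.021701 → -2.17%.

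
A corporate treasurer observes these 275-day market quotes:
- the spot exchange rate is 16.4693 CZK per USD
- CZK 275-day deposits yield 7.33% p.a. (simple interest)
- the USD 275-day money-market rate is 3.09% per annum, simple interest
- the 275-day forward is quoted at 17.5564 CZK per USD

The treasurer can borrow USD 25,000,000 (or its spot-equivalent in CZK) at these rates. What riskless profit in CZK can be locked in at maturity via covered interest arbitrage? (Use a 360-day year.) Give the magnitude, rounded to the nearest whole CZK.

T = 275/360 years.
Invest the USD and cover forward: 25,000,000 × 1.02360416667 × 17.5564 = CZK 449,270,104.79.
Convert at spot and invest in CZK: 25,000,000 × 16.4693 × 1.05599305556 = CZK 434,786,660.75.
The quoted forward overvalues USD, so borrow CZK, buy USD at spot, deposit the USD at 3.09%, and sell the proceeds forward at 17.5564.
The gap between the two covered legs is CZK 14,483,444.

CZK 14,483,444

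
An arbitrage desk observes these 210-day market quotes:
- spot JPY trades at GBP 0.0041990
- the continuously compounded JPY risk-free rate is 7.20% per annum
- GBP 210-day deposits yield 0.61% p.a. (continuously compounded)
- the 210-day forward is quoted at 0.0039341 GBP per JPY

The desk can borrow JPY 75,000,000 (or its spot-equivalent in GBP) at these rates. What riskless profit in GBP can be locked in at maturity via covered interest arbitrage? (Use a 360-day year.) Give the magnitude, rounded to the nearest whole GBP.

T = 210/360 years.
Route A — deposit JPY, sell forward: 75,000,000 × 1.04289448 × 0.0039341 = GBP 307,713.84.
Route B — convert at spot, deposit GBP: 75,000,000 × 0.0041990 × 1.00356467 = GBP 316,047.60.
The quoted forward undervalues JPY, so borrow JPY, convert to GBP at spot, deposit the GBP at 0.61%, and buy JPY forward at 0.0039341 to cover the loan.
Profit = 316,047.60 − 307,713.84 = GBP 8,334.

GBP 8,334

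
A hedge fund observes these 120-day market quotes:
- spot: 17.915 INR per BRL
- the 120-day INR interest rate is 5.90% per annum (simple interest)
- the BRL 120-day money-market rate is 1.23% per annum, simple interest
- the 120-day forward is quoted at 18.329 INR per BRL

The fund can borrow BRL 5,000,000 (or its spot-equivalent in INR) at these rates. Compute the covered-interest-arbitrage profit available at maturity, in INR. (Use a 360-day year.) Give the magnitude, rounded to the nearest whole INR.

T = 120/360 years.
Invest the BRL and cover forward: 5,000,000 × 1.004100 × 18.329 = INR 92,020,744.50.
Convert at spot and invest in INR: 5,000,000 × 17.915 × 1.0196666667 = INR 91,336,641.67.
The quoted forward overvalues BRL, so borrow INR, buy BRL at spot, deposit the BRL at 1.23%, and sell the proceeds forward at 18.329.
Profit = 92,020,744.50 − 91,336,641.67 = INR 684,103.

INR 684,103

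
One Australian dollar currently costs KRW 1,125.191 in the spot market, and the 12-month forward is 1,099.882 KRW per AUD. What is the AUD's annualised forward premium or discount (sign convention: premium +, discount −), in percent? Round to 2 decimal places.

-2.25%

T = 1 year.
(F − S)/S = (1099.882 − 1125.191)/1125.191 = -0.0224931.
×(1/T) gives -2.25% p.a.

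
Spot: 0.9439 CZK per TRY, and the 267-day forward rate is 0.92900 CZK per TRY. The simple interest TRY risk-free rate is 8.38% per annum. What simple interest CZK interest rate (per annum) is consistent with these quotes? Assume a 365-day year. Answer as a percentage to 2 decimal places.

T = 267/365 years.
CIP gives F = S · g_CZK/g_TRY, so g_CZK/g_TRY = 0.929/0.9439 = 0.9842144.
The TRY side grows by 1 + 0.0838×267/365 = 1.0613003.
Hence g_CZK = 1.044547.
(1.044547 − 1)/T = 0.060898, i.e. 6.09%.

6.09%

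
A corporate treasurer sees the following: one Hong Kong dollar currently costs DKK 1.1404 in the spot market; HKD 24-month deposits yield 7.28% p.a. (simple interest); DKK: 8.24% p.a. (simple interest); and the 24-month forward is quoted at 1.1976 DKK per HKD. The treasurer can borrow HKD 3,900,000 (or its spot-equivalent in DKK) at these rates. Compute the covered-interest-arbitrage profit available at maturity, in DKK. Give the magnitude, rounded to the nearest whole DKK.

T = 2 years.
Keep in HKD, deliver into the forward: 3,900,000·1.145600·1.1976 = DKK 5,350,685.18.
Swap to DKK now, deposit: 3,900,000·1.1404·1.164800 = DKK 5,180,517.89.
The quoted forward overvalues HKD, so borrow DKK, buy HKD at spot, deposit the HKD at 7.28%, and sell the proceeds forward at 1.1976.
The gap between the two covered legs is DKK 170,167.

DKK 170,167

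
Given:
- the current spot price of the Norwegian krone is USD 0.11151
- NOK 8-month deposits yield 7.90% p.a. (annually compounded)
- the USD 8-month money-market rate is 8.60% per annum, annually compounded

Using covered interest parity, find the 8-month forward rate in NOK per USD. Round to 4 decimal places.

T = 8/12 years.
USD accumulates by (1 + 0.0860)^(8/12) = 1.0565415.
NOK growth factor: (1 + 0.0790)^(8/12) = 1.0519965.
Forward (USD per NOK) = 0.11151 × 1.0565415 / 1.0519965 = 0.1119918.
Invert for NOK per USD: 1 / 0.1119918 = 8.9292.

8.9292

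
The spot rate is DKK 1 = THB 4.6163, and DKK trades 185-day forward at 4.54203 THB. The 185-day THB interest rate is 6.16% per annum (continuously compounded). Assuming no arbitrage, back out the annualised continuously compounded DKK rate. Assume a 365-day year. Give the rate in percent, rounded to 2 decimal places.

9.36%

T = 185/365 years.
CIP gives F = S · g_THB/g_DKK, so g_THB/g_DKK = 4.54203/4.6163 = 0.9839114.
THB growth factor: e^(0.0616×185/365) = 1.0317144.
That pins the DKK growth at 1.0485847.
Take logs: ln 1.0485847 / (185/365) = 0.093601, so 9.36%.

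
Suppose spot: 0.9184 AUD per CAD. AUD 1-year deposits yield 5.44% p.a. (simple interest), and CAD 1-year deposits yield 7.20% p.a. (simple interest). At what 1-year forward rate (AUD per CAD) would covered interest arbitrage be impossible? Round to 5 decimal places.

0.90332

T = 1 year.
AUD growth factor: 1 + 0.0544×1 = 1.054400.
CAD accumulates by 1 + 0.0720×1 = 1.072000.
CIP: F = S · (grow AUD)/(grow CAD) = 0.9184 × 1.054400/1.072000 = 0.9033218 AUD per CAD.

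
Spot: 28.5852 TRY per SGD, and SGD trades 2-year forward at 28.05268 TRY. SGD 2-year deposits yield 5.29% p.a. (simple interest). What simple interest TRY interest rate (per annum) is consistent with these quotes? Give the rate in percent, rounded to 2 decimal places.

T = 2 years.
F/S = 28.05268/28.5852 = 0.9813708 = (growth of TRY) / (growth of SGD).
The SGD side grows by 1 + 0.0529×2 = 1.105800.
Hence g_TRY = 1.0851998.
(1.0851998 − 1)/T = 0.042600, i.e. 4.26%.

4.26%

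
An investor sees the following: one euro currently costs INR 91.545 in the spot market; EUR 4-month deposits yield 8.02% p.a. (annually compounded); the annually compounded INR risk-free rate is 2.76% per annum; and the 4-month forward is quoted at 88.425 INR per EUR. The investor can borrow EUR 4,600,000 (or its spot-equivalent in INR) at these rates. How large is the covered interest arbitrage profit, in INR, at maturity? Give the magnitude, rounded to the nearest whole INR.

INR 7,595,560

T = 4/12 years.
Keep in EUR, deliver into the forward: 4,600,000·1.02604889654·88.425 = INR 417,350,518.91.
Swap to INR now, deposit: 4,600,000·91.545·1.00911663441 = INR 424,946,078.57.
The quoted forward undervalues EUR, so borrow EUR, convert to INR at spot, deposit the INR at 2.76%, and buy EUR forward at 88.425 to cover the loan.
The gap between the two covered legs is INR 7,595,560.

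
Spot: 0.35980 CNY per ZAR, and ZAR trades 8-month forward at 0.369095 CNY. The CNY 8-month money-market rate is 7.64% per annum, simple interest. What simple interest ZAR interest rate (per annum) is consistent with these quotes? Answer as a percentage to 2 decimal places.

T = 8/12 years.
CIP gives F = S · g_CNY/g_ZAR, so g_CNY/g_ZAR = 0.369095/0.3598 = 1.0258338.
The CNY side grows by 1 + 0.0764×8/12 = 1.0509333.
So the ZAR growth factor = 1.0244674.
(1.0244674 − 1)/T = 0.036701, i.e. 3.67%.

3.67%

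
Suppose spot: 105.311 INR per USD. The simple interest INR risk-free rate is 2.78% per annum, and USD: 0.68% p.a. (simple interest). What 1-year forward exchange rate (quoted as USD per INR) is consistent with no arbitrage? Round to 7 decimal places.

0.0093017

T = 1 year.
Growth of 1 INR over T: 1 + 0.0278×1 = 1.027800.
Growth of 1 USD over T: 1 + 0.0068×1 = 1.006800.
Forward (INR per USD) = 105.311 × 1.027800 / 1.006800 = 107.5076.
Quoted the other way: 1/107.5076 = 0.0093017 USD per INR.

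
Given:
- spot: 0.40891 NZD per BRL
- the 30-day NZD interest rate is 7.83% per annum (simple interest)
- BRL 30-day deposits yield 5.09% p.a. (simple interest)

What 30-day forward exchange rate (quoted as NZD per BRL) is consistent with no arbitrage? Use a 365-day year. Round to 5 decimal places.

T = 30/365 years.
NZD growth factor: 1 + 0.0783×30/365 = 1.0064356.
BRL growth factor: 1 + 0.0509×30/365 = 1.0041836.
CIP: F = S · (grow NZD)/(grow BRL) = 0.40891 × 1.0064356/1.0041836 = 0.4098270 NZD per BRL.

0.40983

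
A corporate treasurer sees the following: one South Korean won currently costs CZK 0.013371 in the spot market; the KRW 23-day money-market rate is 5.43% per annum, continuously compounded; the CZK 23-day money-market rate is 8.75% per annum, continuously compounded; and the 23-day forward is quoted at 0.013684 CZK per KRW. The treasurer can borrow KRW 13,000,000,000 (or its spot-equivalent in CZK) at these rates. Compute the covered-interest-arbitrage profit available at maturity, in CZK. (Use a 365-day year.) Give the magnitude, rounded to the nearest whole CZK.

CZK 3,717,671

T = 23/365 years.
Route A — deposit KRW, sell forward: 13,000,000,000 × 1.00342750434 × 0.013684 = CZK 178,501,725.60.
Route B — convert at spot, deposit CZK: 13,000,000,000 × 0.013371 × 1.00552892704 = CZK 174,784,054.68.
The quoted forward overvalues KRW, so borrow CZK, buy KRW at spot, deposit the KRW at 5.43%, and sell the proceeds forward at 0.013684.
Profit = 178,501,725.60 − 174,784,054.68 = CZK 3,717,671.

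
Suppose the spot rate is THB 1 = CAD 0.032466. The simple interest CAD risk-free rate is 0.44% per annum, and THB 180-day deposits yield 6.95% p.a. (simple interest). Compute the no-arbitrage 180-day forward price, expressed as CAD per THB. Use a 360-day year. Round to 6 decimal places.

0.031445

T = 180/360 years.
CAD growth factor: 1 + 0.0044×180/360 = 1.002200.
THB accumulates by 1 + 0.0695×180/360 = 1.034750.
Forward (CAD per THB) = 0.032466 × 1.002200 / 1.034750 = 0.03144472.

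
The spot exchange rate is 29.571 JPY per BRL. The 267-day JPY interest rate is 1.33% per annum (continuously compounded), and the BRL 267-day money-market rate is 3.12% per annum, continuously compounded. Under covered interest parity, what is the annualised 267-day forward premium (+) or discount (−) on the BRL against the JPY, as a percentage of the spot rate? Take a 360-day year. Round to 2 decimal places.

-1.78%

T = 267/360 years.
F = S · g_JPY/g_BRL = 29.571 × 1.009913/1.0234098 = 29.181016.
(F − S)/S ÷ T = (29.181016 − 29.571)/29.571/(267/360) = -0.017782 → -1.78%.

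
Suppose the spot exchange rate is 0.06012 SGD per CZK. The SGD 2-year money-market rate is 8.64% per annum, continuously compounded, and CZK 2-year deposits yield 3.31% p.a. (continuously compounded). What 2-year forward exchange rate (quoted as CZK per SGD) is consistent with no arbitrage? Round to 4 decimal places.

T = 2 years.
SGD growth factor: e^(0.0864×2) = 1.18862836.
CZK growth factor: e^(0.0331×2) = 1.06844038.
Forward (SGD per CZK) = 0.06012 × 1.18862836 / 1.06844038 = 0.066882849.
Invert for CZK per SGD: 1 / 0.066882849 = 14.9515.

14.9515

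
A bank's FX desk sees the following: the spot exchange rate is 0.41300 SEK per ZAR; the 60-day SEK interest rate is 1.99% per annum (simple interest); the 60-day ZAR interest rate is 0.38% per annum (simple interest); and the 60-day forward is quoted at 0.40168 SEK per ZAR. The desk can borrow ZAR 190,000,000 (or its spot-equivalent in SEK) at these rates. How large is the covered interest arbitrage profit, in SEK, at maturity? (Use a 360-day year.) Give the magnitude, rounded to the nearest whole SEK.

SEK 2,362,723

T = 60/360 years.
Route A — deposit ZAR, sell forward: 190,000,000 × 1.0006333333 × 0.40168 = SEK 76,367,535.49.
Route B — convert at spot, deposit SEK: 190,000,000 × 0.41300 × 1.0033166667 = SEK 78,730,258.84.
The quoted forward undervalues ZAR, so borrow ZAR, convert to SEK at spot, deposit the SEK at 1.99%, and buy ZAR forward at 0.40168 to cover the loan.
Arbitrage profit = |76,367,535.49 − 78,730,258.84| = SEK 2,362,723.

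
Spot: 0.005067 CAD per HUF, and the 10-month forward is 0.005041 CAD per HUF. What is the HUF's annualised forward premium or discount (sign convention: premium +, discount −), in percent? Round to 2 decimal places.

T = 10/12 years.
HUF trades forward at -0.51312% vs spot over the period.
Per annum: -0.0051312 / (10/12) = -0.006157 = -0.62%.

-0.62%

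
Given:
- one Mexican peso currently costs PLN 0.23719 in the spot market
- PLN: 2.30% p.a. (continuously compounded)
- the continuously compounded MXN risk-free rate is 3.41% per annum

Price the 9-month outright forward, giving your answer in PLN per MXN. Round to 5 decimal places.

0.23522

T = 9/12 years.
PLN growth factor: e^(0.0230×9/12) = 1.0173996.
MXN growth factor: e^(0.0341×9/12) = 1.0259048.
So F = 0.23719 × 1.0173996 / 1.0259048 = 0.2352236 (PLN/MXN).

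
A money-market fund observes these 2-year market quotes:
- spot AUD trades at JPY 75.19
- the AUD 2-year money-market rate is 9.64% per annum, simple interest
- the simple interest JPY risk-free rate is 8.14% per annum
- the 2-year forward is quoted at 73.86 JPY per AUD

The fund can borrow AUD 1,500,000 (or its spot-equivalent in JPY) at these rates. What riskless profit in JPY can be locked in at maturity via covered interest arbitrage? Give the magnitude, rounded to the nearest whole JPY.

T = 2 years.
Route A — deposit AUD, sell forward: 1,500,000 × 1.192800 × 73.86 = JPY 132,150,312.00.
Route B — convert at spot, deposit JPY: 1,500,000 × 75.19 × 1.162800 = JPY 131,146,398.00.
The quoted forward overvalues AUD, so borrow JPY, buy AUD at spot, deposit the AUD at 9.64%, and sell the proceeds forward at 73.86.
Profit = 132,150,312.00 − 131,146,398.00 = JPY 1,003,914.

JPY 1,003,914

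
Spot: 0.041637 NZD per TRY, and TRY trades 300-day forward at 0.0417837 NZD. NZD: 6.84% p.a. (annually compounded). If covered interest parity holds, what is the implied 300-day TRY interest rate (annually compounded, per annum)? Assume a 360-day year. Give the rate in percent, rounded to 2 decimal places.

6.39%

T = 300/360 years.
By CIP, F/S equals the NZD-to-TRY growth ratio: 0.0417837/0.041637 = 1.0035233.
The NZD side grows by (1 + 0.0684)^(300/360) = 1.0566834.
So the TRY growth factor = 1.0529735.
Annualise: 1.0529735^(360/300) − 1 = 0.063900 = 6.39%.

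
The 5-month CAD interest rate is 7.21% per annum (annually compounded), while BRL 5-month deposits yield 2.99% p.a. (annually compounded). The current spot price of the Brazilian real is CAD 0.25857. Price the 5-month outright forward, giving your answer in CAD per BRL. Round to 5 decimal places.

T = 5/12 years.
Growth of 1 CAD over T: (1 + 0.0721)^(5/12) = 1.0294329.
Growth of 1 BRL over T: (1 + 0.0299)^(5/12) = 1.0123514.
So F = 0.25857 × 1.0294329 / 1.0123514 = 0.2629329 (CAD/BRL).

0.26293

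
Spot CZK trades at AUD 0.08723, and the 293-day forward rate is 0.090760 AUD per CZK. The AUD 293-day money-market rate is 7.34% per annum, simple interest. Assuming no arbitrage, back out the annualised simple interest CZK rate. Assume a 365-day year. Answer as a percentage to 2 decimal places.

2.21%

T = 293/365 years.
CIP gives F = S · g_AUD/g_CZK, so g_AUD/g_CZK = 0.09076/0.08723 = 1.0404677.
AUD growth factor: 1 + 0.0734×293/365 = 1.0589211.
So the CZK growth factor = 1.0177357.
(1.0177357 − 1)/T = 0.022094, i.e. 2.21%.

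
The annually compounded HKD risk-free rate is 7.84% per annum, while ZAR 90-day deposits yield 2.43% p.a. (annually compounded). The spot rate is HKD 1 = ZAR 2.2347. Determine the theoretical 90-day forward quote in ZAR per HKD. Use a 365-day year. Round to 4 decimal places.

2.2065

T = 90/365 years.
ZAR accumulates by (1 + 0.0243)^(90/365) = 1.0059377.
HKD accumulates by (1 + 0.0784)^(90/365) = 1.0187854.
Forward (ZAR per HKD) = 2.2347 × 1.0059377 / 1.0187854 = 2.206519.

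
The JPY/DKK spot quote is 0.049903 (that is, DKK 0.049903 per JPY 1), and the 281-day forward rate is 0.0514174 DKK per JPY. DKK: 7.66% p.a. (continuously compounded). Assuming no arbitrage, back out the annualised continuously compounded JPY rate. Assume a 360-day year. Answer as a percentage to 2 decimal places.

T = 281/360 years.
CIP gives F = S · g_DKK/g_JPY, so g_DKK/g_JPY = 0.0514174/0.049903 = 1.0303469.
DKK growth factor: e^(0.0766×281/360) = 1.0616142.
That pins the JPY growth at 1.0303464.
Take logs: ln 1.0303464 / (281/360) = 0.038300, so 3.83%.

3.83%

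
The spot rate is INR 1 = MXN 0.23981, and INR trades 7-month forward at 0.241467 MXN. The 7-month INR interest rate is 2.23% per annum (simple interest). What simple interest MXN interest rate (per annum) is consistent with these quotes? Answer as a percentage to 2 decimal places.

T = 7/12 years.
By CIP, F/S equals the MXN-to-INR growth ratio: 0.241467/0.23981 = 1.0069096.
INR growth factor: 1 + 0.0223×7/12 = 1.0130083.
So the MXN growth factor = 1.0200078.
(1.0200078 − 1)/T = 0.034299, i.e. 3.43%.

3.43%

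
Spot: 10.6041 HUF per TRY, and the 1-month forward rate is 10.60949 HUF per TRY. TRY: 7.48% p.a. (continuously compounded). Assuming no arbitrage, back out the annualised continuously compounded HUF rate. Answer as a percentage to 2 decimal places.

8.09%

T = 1/12 years.
CIP gives F = S · g_HUF/g_TRY, so g_HUF/g_TRY = 10.60949/10.6041 = 1.0005083.
The TRY side grows by e^(0.0748×1/12) = 1.0062528.
Hence g_HUF = 1.0067643.
r = ln(1.0067643)/(1/12) = 0.080898 → 8.09%.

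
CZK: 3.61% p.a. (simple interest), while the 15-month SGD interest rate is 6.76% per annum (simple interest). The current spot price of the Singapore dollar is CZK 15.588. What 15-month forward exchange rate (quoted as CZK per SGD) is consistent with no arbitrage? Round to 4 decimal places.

15.0220

T = 15/12 years.
CZK growth factor: 1 + 0.0361×15/12 = 1.045125.
SGD accumulates by 1 + 0.0676×15/12 = 1.084500.
Forward (CZK per SGD) = 15.588 × 1.045125 / 1.084500 = 15.022046.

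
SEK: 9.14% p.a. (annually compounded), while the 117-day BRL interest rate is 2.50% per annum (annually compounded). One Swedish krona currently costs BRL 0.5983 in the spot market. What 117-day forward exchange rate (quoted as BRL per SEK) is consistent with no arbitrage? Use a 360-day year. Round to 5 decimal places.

0.58622

T = 117/360 years.
Growth of 1 BRL over T: (1 + 0.0250)^(117/360) = 1.0080574.
SEK accumulates by (1 + 0.0914)^(117/360) = 1.0288328.
Forward (BRL per SEK) = 0.5983 × 1.0080574 / 1.0288328 = 0.5862184.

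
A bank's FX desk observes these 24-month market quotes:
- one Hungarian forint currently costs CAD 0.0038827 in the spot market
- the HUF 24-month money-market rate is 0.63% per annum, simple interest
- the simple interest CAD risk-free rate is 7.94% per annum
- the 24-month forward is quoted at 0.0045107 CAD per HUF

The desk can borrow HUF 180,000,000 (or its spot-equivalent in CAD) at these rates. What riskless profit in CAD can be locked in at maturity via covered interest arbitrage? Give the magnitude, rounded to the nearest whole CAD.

CAD 12,287

T = 2 years.
Invest the HUF and cover forward: 180,000,000 × 1.012600 × 0.0045107 = CAD 822,156.27.
Convert at spot and invest in CAD: 180,000,000 × 0.0038827 × 1.158800 = CAD 809,869.10.
The quoted forward overvalues HUF, so borrow CAD, buy HUF at spot, deposit the HUF at 0.63%, and sell the proceeds forward at 0.0045107.
Arbitrage profit = |822,156.27 − 809,869.10| = CAD 12,287.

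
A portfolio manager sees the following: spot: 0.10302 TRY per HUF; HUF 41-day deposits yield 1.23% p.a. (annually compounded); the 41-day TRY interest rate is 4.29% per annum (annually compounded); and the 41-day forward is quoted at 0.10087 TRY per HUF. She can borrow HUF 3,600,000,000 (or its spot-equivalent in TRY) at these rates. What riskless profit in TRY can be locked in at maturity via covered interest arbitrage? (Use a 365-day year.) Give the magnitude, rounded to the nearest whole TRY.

TRY 8,995,057

T = 41/365 years.
Route A — deposit HUF, sell forward: 3,600,000,000 × 1.00137415906 × 0.10087 = TRY 363,631,001.13.
Route B — convert at spot, deposit TRY: 3,600,000,000 × 0.10302 × 1.0047295521 = TRY 372,626,058.45.
The quoted forward undervalues HUF, so borrow HUF, convert to TRY at spot, deposit the TRY at 4.29%, and buy HUF forward at 0.10087 to cover the loan.
The gap between the two covered legs is TRY 8,995,057.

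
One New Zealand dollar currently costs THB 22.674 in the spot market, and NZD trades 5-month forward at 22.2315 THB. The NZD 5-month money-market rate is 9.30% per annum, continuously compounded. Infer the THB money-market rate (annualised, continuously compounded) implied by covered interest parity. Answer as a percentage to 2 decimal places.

4.57%

T = 5/12 years.
F/S = 22.2315/22.674 = 0.9804843 = (growth of THB) / (growth of NZD).
NZD growth factor: e^(0.0930×5/12) = 1.0395106.
That pins the THB growth at 1.0192238.
r = ln(1.0192238)/(5/12) = 0.045699 → 4.57%.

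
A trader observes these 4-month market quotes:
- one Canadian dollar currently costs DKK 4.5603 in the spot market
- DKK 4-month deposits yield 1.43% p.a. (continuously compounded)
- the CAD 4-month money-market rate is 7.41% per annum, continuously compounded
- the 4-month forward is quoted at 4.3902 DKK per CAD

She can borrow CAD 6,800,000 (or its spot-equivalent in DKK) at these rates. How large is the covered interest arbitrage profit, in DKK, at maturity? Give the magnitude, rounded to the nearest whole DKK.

T = 4/12 years.
Keep in CAD, deliver into the forward: 6,800,000·1.0250075721·4.3902 = DKK 30,599,920.05.
Swap to DKK now, deposit: 6,800,000·4.5603·1.0047780453 = DKK 31,158,207.38.
The quoted forward undervalues CAD, so borrow CAD, convert to DKK at spot, deposit the DKK at 1.43%, and buy CAD forward at 4.3902 to cover the loan.
Profit = 31,158,207.38 − 30,599,920.05 = DKK 558,287.

DKK 558,287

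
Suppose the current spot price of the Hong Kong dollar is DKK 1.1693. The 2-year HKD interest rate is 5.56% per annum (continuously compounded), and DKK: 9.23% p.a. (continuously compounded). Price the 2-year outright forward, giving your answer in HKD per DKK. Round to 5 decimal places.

T = 2 years.
DKK accumulates by e^(0.0923×2) = 1.2027372.
Growth of 1 HKD over T: e^(0.0556×2) = 1.1176184.
Forward (DKK per HKD) = 1.1693 × 1.2027372 / 1.1176184 = 1.258355.
Quoted the other way: 1/1.258355 = 0.79469 HKD per DKK.

0.79469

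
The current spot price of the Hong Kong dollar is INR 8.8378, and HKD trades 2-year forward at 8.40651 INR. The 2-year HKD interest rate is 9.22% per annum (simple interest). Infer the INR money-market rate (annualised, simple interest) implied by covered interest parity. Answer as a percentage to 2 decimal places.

6.33%

T = 2 years.
By CIP, F/S equals the INR-to-HKD growth ratio: 8.40651/8.8378 = 0.9511994.
The HKD side grows by 1 + 0.0922×2 = 1.184400.
So the INR growth factor = 1.1266006.
(1.1266006 − 1)/T = 0.063300, i.e. 6.33%.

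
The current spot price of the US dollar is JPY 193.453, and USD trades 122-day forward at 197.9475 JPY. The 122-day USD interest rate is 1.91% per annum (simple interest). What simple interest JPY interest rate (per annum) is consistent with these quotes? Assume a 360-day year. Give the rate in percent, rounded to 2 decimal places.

T = 122/360 years.
By CIP, F/S equals the JPY-to-USD growth ratio: 197.9475/193.453 = 1.0232330.
USD growth factor: 1 + 0.0191×122/360 = 1.0064728.
Hence g_JPY = 1.0298562.
r = (1.0298562 − 1)/(122/360) = 0.088100 → 8.81%.

8.81%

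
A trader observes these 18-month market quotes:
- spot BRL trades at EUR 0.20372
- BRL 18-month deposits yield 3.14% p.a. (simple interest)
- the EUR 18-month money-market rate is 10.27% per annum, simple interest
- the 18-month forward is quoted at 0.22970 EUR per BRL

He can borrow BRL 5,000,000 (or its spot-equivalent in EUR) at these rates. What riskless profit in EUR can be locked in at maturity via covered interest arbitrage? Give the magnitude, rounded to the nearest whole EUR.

EUR 27,079

T = 18/12 years.
Route A — deposit BRL, sell forward: 5,000,000 × 1.047100 × 0.22970 = EUR 1,202,594.35.
Route B — convert at spot, deposit EUR: 5,000,000 × 0.20372 × 1.154050 = EUR 1,175,515.33.
The quoted forward overvalues BRL, so borrow EUR, buy BRL at spot, deposit the BRL at 3.14%, and sell the proceeds forward at 0.22970.
Profit = 1,202,594.35 − 1,175,515.33 = EUR 27,079.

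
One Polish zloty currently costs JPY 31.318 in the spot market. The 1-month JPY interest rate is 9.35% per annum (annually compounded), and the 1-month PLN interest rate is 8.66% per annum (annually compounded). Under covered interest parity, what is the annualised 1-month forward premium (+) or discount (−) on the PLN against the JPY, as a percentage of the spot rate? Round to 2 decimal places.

T = 1/12 years.
F = S · g_JPY/g_PLN = 31.318 × 1.0074764/1.0069451 = 31.334524.
(F − S)/S ÷ T = (31.334524 − 31.318)/31.318/(1/12) = 0.006331 → 0.63%.

+0.63%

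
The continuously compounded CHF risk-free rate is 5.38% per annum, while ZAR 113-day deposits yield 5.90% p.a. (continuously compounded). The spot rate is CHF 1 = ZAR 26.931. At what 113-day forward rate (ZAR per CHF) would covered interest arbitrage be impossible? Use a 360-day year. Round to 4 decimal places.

26.9750

T = 113/360 years.
ZAR growth factor: e^(0.0590×113/360) = 1.01869199.
Growth of 1 CHF over T: e^(0.0538×113/360) = 1.01703062.
So F = 26.931 × 1.01869199 / 1.01703062 = 26.974993 (ZAR/CHF).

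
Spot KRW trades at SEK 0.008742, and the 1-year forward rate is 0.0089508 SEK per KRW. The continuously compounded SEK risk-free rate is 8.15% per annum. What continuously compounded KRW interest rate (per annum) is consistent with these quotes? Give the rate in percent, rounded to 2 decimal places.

5.79%

T = 1 year.
CIP gives F = S · g_SEK/g_KRW, so g_SEK/g_KRW = 0.0089508/0.008742 = 1.0238847.
The SEK side grows by e^(0.0815×1) = 1.0849132.
So the KRW growth factor = 1.0596049.
r = ln(1.0596049)/1 = 0.057896 → 5.79%.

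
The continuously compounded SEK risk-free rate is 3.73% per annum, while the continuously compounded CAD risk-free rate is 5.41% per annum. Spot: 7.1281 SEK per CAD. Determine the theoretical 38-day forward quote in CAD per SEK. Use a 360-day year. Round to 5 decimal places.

0.14054

T = 38/360 years.
SEK accumulates by e^(0.0373×38/360) = 1.003945.
CAD accumulates by e^(0.0541×38/360) = 1.0057269.
So F = 7.1281 × 1.003945 / 1.0057269 = 7.115471 (SEK/CAD).
Invert for CAD per SEK: 1 / 7.115471 = 0.14054.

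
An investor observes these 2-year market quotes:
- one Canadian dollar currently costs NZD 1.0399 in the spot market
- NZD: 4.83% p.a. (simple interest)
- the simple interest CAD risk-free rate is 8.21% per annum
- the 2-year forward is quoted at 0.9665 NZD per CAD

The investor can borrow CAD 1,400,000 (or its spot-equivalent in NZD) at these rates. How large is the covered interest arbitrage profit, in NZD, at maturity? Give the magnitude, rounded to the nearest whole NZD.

NZD 21,217

T = 2 years.
Keep in CAD, deliver into the forward: 1,400,000·1.164200·0.9665 = NZD 1,575,279.02.
Swap to NZD now, deposit: 1,400,000·1.0399·1.096600 = NZD 1,596,496.08.
The quoted forward undervalues CAD, so borrow CAD, convert to NZD at spot, deposit the NZD at 4.83%, and buy CAD forward at 0.9665 to cover the loan.
The gap between the two covered legs is NZD 21,217.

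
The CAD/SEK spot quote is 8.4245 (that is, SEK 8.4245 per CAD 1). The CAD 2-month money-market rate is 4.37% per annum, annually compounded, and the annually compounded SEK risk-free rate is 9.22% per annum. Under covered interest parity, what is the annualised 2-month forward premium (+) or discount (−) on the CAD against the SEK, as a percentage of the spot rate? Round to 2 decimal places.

T = 2/12 years.
No-arbitrage forward: 8.4245 × 1.0148076 / 1.0071542 = 8.4885181 SEK/CAD.
(F − S)/S ÷ T = (8.4885181 − 8.4245)/8.4245/(2/12) = 0.045594 → 4.56%.

+4.56%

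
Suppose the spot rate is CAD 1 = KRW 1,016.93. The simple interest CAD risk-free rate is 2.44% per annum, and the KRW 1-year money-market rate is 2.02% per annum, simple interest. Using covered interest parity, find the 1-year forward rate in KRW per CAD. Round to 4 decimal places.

T = 1 year.
Growth of 1 KRW over T: 1 + 0.0202×1 = 1.020200.
CAD growth factor: 1 + 0.0244×1 = 1.024400.
So F = 1016.93 × 1.020200 / 1.024400 = 1012.760627 (KRW/CAD).

1012.7606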